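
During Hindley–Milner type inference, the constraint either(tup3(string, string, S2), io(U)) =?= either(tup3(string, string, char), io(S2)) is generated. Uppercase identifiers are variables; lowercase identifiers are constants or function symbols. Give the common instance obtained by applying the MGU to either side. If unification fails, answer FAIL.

either(tup3(string, string, char), io(char))

Decompose either/2: tup3(string, string, S2) =?= tup3(string, string, char),  io(U) =?= io(S2).
Decompose tup3/3: string =?= string,  string =?= string,  S2 =?= char.
Delete trivial equation string =?= string.
Delete trivial equation string =?= string.
Bind S2 := char; substituting into the remaining equation gives: io(U) =?= io(char).
Decompose io/1: U =?= char.
Bind U := char.
Applying the MGU to either side gives either(tup3(string, string, char), io(char)).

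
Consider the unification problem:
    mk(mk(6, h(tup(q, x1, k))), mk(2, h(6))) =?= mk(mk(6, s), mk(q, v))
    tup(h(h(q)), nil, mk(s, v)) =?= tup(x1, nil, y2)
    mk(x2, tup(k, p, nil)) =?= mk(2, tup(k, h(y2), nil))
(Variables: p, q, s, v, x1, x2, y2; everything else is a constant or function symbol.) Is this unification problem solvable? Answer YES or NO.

YES

Decompose mk/2: mk(6, h(tup(q, x1, k))) =?= mk(6, s),  mk(2, h(6)) =?= mk(q, v).
Decompose mk/2: 6 =?= 6,  h(tup(q, x1, k)) =?= s.
Delete trivial equation 6 =?= 6.
Bind s := h(tup(q, x1, k)); substituting into the one remaining equation that mentions s gives: tup(h(h(q)), nil, mk(h(tup(q, x1, k)), v)) =?= tup(x1, nil, y2).
Decompose mk/2: 2 =?= q,  h(6) =?= v.
Bind q := 2; substituting into the one remaining equation that mentions q gives: tup(h(h(2)), nil, mk(h(tup(2, x1, k)), v)) =?= tup(x1, nil, y2). Substituting into the earlier binding gives s := h(tup(2, x1, k)).
Bind v := h(6); substituting into the one remaining equation that mentions v gives: tup(h(h(2)), nil, mk(h(tup(2, x1, k)), h(6))) =?= tup(x1, nil, y2).
Decompose tup/3: h(h(2)) =?= x1,  nil =?= nil,  mk(h(tup(2, x1, k)), h(6)) =?= y2.
Bind x1 := h(h(2)); substituting into the one remaining equation that mentions x1 gives: mk(h(tup(2, h(h(2)), k)), h(6)) =?= y2. Substituting into the earlier binding gives s := h(tup(2, h(h(2)), k)).
Delete trivial equation nil =?= nil.
Bind y2 := mk(h(tup(2, h(h(2)), k)), h(6)); substituting into the remaining equation gives: mk(x2, tup(k, p, nil)) =?= mk(2, tup(k, h(mk(h(tup(2, h(h(2)), k)), h(6))), nil)).
Decompose mk/2: x2 =?= 2,  tup(k, p, nil) =?= tup(k, h(mk(h(tup(2, h(h(2)), k)), h(6))), nil).
Bind x2 := 2; no other remaining equation mentions x2.
Decompose tup/3: k =?= k,  p =?= h(mk(h(tup(2, h(h(2)), k)), h(6))),  nil =?= nil.
Delete trivial equation k =?= k.
Bind p := h(mk(h(tup(2, h(h(2)), k)), h(6))); no other remaining equation mentions p.
Delete trivial equation nil =?= nil.
No equations remain and no clash or occurs-check failure arose, so a unifier exists.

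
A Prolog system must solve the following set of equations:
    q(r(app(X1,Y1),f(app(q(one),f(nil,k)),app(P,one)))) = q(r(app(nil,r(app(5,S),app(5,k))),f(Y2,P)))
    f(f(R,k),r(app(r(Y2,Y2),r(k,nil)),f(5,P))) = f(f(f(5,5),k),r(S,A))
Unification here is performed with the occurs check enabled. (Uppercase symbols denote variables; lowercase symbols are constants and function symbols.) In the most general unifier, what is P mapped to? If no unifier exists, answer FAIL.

Decompose q/1: r(app(X1,Y1),f(app(q(one),f(nil,k)),app(P,one))) = r(app(nil,r(app(5,S),app(5,k))),f(Y2,P)).
Decompose r/2: app(X1,Y1) = app(nil,r(app(5,S),app(5,k))),  f(app(q(one),f(nil,k)),app(P,one)) = f(Y2,P).
Decompose app/2: X1 = nil,  Y1 = r(app(5,S),app(5,k)).
Bind X1 := nil; no other remaining equation mentions X1.
Bind Y1 := r(app(5,S),app(5,k)); no other remaining equation mentions Y1.
Decompose f/2: app(q(one),f(nil,k)) = Y2,  app(P,one) = P.
Bind Y2 := app(q(one),f(nil,k)); substituting into the one remaining equation that mentions Y2 gives: f(f(R,k),r(app(r(app(q(one),f(nil,k)),app(q(one),f(nil,k))),r(k,nil)),f(5,P))) = f(f(f(5,5),k),r(S,A)).
Occurs check fails: P occurs in app(P,one); the equation P = app(P,one) has no finite solution.

FAIL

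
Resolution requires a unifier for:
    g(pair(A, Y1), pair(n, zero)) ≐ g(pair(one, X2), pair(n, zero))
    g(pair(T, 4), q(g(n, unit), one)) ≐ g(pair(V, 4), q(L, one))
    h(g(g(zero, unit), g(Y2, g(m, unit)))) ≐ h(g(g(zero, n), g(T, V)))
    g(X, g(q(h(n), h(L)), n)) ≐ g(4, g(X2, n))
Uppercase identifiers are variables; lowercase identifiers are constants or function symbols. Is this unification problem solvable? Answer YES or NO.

Decompose g/2: pair(A, Y1) ≐ pair(one, X2),  pair(n, zero) ≐ pair(n, zero).
Decompose pair/2: A ≐ one,  Y1 ≐ X2.
Bind A := one; no other remaining equation mentions A.
Bind Y1 := X2; no other remaining equation mentions Y1.
Delete trivial equation pair(n, zero) ≐ pair(n, zero).
Decompose g/2: pair(T, 4) ≐ pair(V, 4),  q(g(n, unit), one) ≐ q(L, one).
Decompose pair/2: T ≐ V,  4 ≐ 4.
Bind T := V; substituting into the one remaining equation that mentions T gives: h(g(g(zero, unit), g(Y2, g(m, unit)))) ≐ h(g(g(zero, n), g(V, V))).
Delete trivial equation 4 ≐ 4.
Decompose q/2: g(n, unit) ≐ L,  one ≐ one.
Bind L := g(n, unit); substituting into the one remaining equation that mentions L gives: g(X, g(q(h(n), h(g(n, unit))), n)) ≐ g(4, g(X2, n)).
Delete trivial equation one ≐ one.
Decompose h/1: g(g(zero, unit), g(Y2, g(m, unit))) ≐ g(g(zero, n), g(V, V)).
Decompose g/2: g(zero, unit) ≐ g(zero, n),  g(Y2, g(m, unit)) ≐ g(V, V).
Decompose g/2: zero ≐ zero,  unit ≐ n.
Delete trivial equation zero ≐ zero.
Clash: constants unit and n differ; no unifier exists.

NO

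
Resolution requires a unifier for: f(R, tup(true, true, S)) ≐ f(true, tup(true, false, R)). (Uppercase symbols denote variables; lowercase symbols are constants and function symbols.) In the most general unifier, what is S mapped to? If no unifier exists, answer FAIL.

Decompose f/2: R ≐ true,  tup(true, true, S) ≐ tup(true, false, R).
Bind R := true; substituting into the remaining equation gives: tup(true, true, S) ≐ tup(true, false, true).
Decompose tup/3: true ≐ true,  true ≐ false,  S ≐ true.
Delete trivial equation true ≐ true.
Clash: constants true and false differ; no unifier exists.

FAIL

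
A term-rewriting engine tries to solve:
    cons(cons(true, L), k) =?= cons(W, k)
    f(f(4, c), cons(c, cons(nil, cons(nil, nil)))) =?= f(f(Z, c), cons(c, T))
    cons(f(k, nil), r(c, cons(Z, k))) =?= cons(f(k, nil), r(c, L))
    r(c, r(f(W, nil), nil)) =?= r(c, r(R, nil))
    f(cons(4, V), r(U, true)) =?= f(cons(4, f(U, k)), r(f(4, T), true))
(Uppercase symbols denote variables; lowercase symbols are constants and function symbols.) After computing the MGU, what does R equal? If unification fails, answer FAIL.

Decompose cons/2: cons(true, L) =?= W,  k =?= k.
Bind W := cons(true, L); substituting into the one remaining equation that mentions W gives: r(c, r(f(cons(true, L), nil), nil)) =?= r(c, r(R, nil)).
Delete trivial equation k =?= k.
Decompose f/2: f(4, c) =?= f(Z, c),  cons(c, cons(nil, cons(nil, nil))) =?= cons(c, T).
Decompose f/2: 4 =?= Z,  c =?= c.
Bind Z := 4; substituting into the one remaining equation that mentions Z gives: cons(f(k, nil), r(c, cons(4, k))) =?= cons(f(k, nil), r(c, L)).
Delete trivial equation c =?= c.
Decompose cons/2: c =?= c,  cons(nil, cons(nil, nil)) =?= T.
Delete trivial equation c =?= c.
Bind T := cons(nil, cons(nil, nil)); substituting into the one remaining equation that mentions T gives: f(cons(4, V), r(U, true)) =?= f(cons(4, f(U, k)), r(f(4, cons(nil, cons(nil, nil))), true)).
Decompose cons/2: f(k, nil) =?= f(k, nil),  r(c, cons(4, k)) =?= r(c, L).
Delete trivial equation f(k, nil) =?= f(k, nil).
Decompose r/2: c =?= c,  cons(4, k) =?= L.
Delete trivial equation c =?= c.
Bind L := cons(4, k); substituting into the one remaining equation that mentions L gives: r(c, r(f(cons(true, cons(4, k)), nil), nil)) =?= r(c, r(R, nil)). Substituting into the earlier binding gives W := cons(true, cons(4, k)).
Decompose r/2: c =?= c,  r(f(cons(true, cons(4, k)), nil), nil) =?= r(R, nil).
Delete trivial equation c =?= c.
Decompose r/2: f(cons(true, cons(4, k)), nil) =?= R,  nil =?= nil.
Bind R := f(cons(true, cons(4, k)), nil); no other remaining equation mentions R.
Delete trivial equation nil =?= nil.
Decompose f/2: cons(4, V) =?= cons(4, f(U, k)),  r(U, true) =?= r(f(4, cons(nil, cons(nil, nil))), true).
Decompose cons/2: 4 =?= 4,  V =?= f(U, k).
Delete trivial equation 4 =?= 4.
Bind V := f(U, k); no other remaining equation mentions V.
Decompose r/2: U =?= f(4, cons(nil, cons(nil, nil))),  true =?= true.
Bind U := f(4, cons(nil, cons(nil, nil))); no other remaining equation mentions U. Substituting into the earlier binding gives V := f(f(4, cons(nil, cons(nil, nil))), k).
Delete trivial equation true =?= true.
MGU = { W := cons(true, cons(4, k)), Z := 4, T := cons(nil, cons(nil, nil)), L := cons(4, k), R := f(cons(true, cons(4, k)), nil), V := f(f(4, cons(nil, cons(nil, nil))), k), U := f(4, cons(nil, cons(nil, nil))) }, so R := f(cons(true, cons(4, k)), nil).

f(cons(true, cons(4, k)), nil)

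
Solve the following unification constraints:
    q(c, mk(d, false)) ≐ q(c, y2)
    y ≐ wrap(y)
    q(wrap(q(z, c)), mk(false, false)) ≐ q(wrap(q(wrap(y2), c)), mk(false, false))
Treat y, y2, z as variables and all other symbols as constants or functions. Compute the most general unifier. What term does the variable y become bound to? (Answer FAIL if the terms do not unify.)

Decompose q/2: c ≐ c,  mk(d, false) ≐ y2.
Delete trivial equation c ≐ c.
Bind y2 := mk(d, false); substituting into the one remaining equation that mentions y2 gives: q(wrap(q(z, c)), mk(false, false)) ≐ q(wrap(q(wrap(mk(d, false)), c)), mk(false, false)).
Occurs check fails: y occurs in wrap(y); the equation y ≐ wrap(y) has no finite solution.

FAIL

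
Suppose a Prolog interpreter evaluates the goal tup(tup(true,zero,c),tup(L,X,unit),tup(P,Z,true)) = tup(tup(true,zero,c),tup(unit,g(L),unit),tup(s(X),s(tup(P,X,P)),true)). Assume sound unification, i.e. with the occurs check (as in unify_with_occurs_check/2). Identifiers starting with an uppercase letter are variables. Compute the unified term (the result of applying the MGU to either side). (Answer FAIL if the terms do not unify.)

tup(tup(true,zero,c),tup(unit,g(unit),unit),tup(s(g(unit)),s(tup(s(g(unit)),g(unit),s(g(unit)))),true))

Decompose tup/3: tup(true,zero,c) = tup(true,zero,c),  tup(L,X,unit) = tup(unit,g(L),unit),  tup(P,Z,true) = tup(s(X),s(tup(P,X,P)),true).
Delete trivial equation tup(true,zero,c) = tup(true,zero,c).
Decompose tup/3: L = unit,  X = g(L),  unit = unit.
Bind L := unit; substituting into the one remaining equation that mentions L gives: X = g(unit).
Bind X := g(unit); substituting into the one remaining equation that mentions X gives: tup(P,Z,true) = tup(s(g(unit)),s(tup(P,g(unit),P)),true).
Delete trivial equation unit = unit.
Decompose tup/3: P = s(g(unit)),  Z = s(tup(P,g(unit),P)),  true = true.
Bind P := s(g(unit)); substituting into the one remaining equation that mentions P gives: Z = s(tup(s(g(unit)),g(unit),s(g(unit)))).
Bind Z := s(tup(s(g(unit)),g(unit),s(g(unit)))); no other remaining equation mentions Z.
Delete trivial equation true = true.
Applying the MGU to either side gives tup(tup(true,zero,c),tup(unit,g(unit),unit),tup(s(g(unit)),s(tup(s(g(unit)),g(unit),s(g(unit)))),true)).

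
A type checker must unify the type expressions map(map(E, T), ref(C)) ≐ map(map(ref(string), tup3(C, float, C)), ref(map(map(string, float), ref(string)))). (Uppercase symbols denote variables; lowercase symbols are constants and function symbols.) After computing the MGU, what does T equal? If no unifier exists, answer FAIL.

tup3(map(map(string, float), ref(string)), float, map(map(string, float), ref(string)))

Decompose map/2: map(E, T) ≐ map(ref(string), tup3(C, float, C)),  ref(C) ≐ ref(map(map(string, float), ref(string))).
Decompose map/2: E ≐ ref(string),  T ≐ tup3(C, float, C).
Bind E := ref(string); no other remaining equation mentions E.
Bind T := tup3(C, float, C); no other remaining equation mentions T.
Decompose ref/1: C ≐ map(map(string, float), ref(string)).
Bind C := map(map(string, float), ref(string)). Substituting into the earlier binding gives T := tup3(map(map(string, float), ref(string)), float, map(map(string, float), ref(string))).
MGU = { E ↦ ref(string), T ↦ tup3(map(map(string, float), ref(string)), float, map(map(string, float), ref(string))), C ↦ map(map(string, float), ref(string)) }, so T ↦ tup3(map(map(string, float), ref(string)), float, map(map(string, float), ref(string))).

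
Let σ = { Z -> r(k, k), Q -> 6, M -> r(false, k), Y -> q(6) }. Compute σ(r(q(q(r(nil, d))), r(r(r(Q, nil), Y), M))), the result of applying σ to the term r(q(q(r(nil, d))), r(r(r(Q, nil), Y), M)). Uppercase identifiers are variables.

Replace each occurrence of Q with 6.
Replace each occurrence of M with r(false, k).
Replace each occurrence of Y with q(6).
Result: r(q(q(r(nil, d))), r(r(r(6, nil), q(6)), r(false, k))).

r(q(q(r(nil, d))), r(r(r(6, nil), q(6)), r(false, k)))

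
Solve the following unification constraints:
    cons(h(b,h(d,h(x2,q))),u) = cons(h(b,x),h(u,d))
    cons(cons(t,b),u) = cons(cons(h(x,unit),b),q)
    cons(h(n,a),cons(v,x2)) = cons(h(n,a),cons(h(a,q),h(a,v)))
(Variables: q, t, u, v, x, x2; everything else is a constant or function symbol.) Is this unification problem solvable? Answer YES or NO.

NO

Decompose cons/2: h(b,h(d,h(x2,q))) = h(b,x),  u = h(u,d).
Decompose h/2: b = b,  h(d,h(x2,q)) = x.
Delete trivial equation b = b.
Bind x := h(d,h(x2,q)); substituting into the one remaining equation that mentions x gives: cons(cons(t,b),u) = cons(cons(h(h(d,h(x2,q)),unit),b),q).
Occurs check fails: u occurs in h(u,d); the equation u = h(u,d) has no finite solution.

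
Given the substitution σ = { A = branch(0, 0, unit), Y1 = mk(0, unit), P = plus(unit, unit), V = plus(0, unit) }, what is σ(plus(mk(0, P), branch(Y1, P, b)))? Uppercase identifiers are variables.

plus(mk(0, plus(unit, unit)), branch(mk(0, unit), plus(unit, unit), b))

Replace each occurrence of Y1 with mk(0, unit).
Replace each occurrence of P with plus(unit, unit).
Result: plus(mk(0, plus(unit, unit)), branch(mk(0, unit), plus(unit, unit), b)).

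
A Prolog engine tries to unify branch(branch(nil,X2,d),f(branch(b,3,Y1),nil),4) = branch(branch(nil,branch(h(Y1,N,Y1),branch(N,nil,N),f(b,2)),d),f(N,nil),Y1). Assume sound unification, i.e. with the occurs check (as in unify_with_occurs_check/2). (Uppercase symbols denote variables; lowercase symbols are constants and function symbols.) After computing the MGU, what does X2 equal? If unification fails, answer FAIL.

branch(h(4,branch(b,3,4),4),branch(branch(b,3,4),nil,branch(b,3,4)),f(b,2))

Decompose branch/3: branch(nil,X2,d) = branch(nil,branch(h(Y1,N,Y1),branch(N,nil,N),f(b,2)),d),  f(branch(b,3,Y1),nil) = f(N,nil),  4 = Y1.
Decompose branch/3: nil = nil,  X2 = branch(h(Y1,N,Y1),branch(N,nil,N),f(b,2)),  d = d.
Delete trivial equation nil = nil.
Bind X2 := branch(h(Y1,N,Y1),branch(N,nil,N),f(b,2)); no other remaining equation mentions X2.
Delete trivial equation d = d.
Decompose f/2: branch(b,3,Y1) = N,  nil = nil.
Bind N := branch(b,3,Y1); no other remaining equation mentions N. Substituting into the earlier binding gives X2 := branch(h(Y1,branch(b,3,Y1),Y1),branch(branch(b,3,Y1),nil,branch(b,3,Y1)),f(b,2)).
Delete trivial equation nil = nil.
Bind Y1 := 4. Substituting into the earlier bindings gives X2 := branch(h(4,branch(b,3,4),4),branch(branch(b,3,4),nil,branch(b,3,4)),f(b,2)), N := branch(b,3,4).
MGU = { X2 ↦ branch(h(4,branch(b,3,4),4),branch(branch(b,3,4),nil,branch(b,3,4)),f(b,2)), N ↦ branch(b,3,4), Y1 ↦ 4 }, so X2 ↦ branch(h(4,branch(b,3,4),4),branch(branch(b,3,4),nil,branch(b,3,4)),f(b,2)).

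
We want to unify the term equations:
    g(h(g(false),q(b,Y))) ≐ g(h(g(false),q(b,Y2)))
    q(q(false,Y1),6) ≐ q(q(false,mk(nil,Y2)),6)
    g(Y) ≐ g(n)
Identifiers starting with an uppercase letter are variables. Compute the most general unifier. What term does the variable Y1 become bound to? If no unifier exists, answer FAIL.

Decompose g/1: h(g(false),q(b,Y)) ≐ h(g(false),q(b,Y2)).
Decompose h/2: g(false) ≐ g(false),  q(b,Y) ≐ q(b,Y2).
Delete trivial equation g(false) ≐ g(false).
Decompose q/2: b ≐ b,  Y ≐ Y2.
Delete trivial equation b ≐ b.
Bind Y := Y2; substituting into the one remaining equation that mentions Y gives: g(Y2) ≐ g(n).
Decompose q/2: q(false,Y1) ≐ q(false,mk(nil,Y2)),  6 ≐ 6.
Decompose q/2: false ≐ false,  Y1 ≐ mk(nil,Y2).
Delete trivial equation false ≐ false.
Bind Y1 := mk(nil,Y2); no other remaining equation mentions Y1.
Delete trivial equation 6 ≐ 6.
Decompose g/1: Y2 ≐ n.
Bind Y2 := n. Substituting into the earlier bindings gives Y := n, Y1 := mk(nil,n).
MGU = { Y -> n, Y1 -> mk(nil,n), Y2 -> n }, so Y1 -> mk(nil,n).

mk(nil,n)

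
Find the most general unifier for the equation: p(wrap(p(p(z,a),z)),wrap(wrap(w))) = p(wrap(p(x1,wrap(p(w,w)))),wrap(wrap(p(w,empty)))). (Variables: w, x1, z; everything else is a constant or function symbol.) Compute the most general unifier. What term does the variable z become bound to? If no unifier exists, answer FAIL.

FAIL

Decompose p/2: wrap(p(p(z,a),z)) = wrap(p(x1,wrap(p(w,w)))),  wrap(wrap(w)) = wrap(wrap(p(w,empty))).
Decompose wrap/1: p(p(z,a),z) = p(x1,wrap(p(w,w))).
Decompose p/2: p(z,a) = x1,  z = wrap(p(w,w)).
Bind x1 := p(z,a); no other remaining equation mentions x1.
Bind z := wrap(p(w,w)); no other remaining equation mentions z. Substituting into the earlier binding gives x1 := p(wrap(p(w,w)),a).
Decompose wrap/1: wrap(w) = wrap(p(w,empty)).
Decompose wrap/1: w = p(w,empty).
Occurs check fails: w occurs in p(w,empty); the equation w = p(w,empty) has no finite solution.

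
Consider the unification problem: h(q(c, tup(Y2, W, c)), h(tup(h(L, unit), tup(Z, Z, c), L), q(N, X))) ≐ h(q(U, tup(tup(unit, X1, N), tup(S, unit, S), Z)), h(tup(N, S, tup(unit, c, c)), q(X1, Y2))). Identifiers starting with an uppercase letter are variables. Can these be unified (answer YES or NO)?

YES

Decompose h/2: q(c, tup(Y2, W, c)) ≐ q(U, tup(tup(unit, X1, N), tup(S, unit, S), Z)),  h(tup(h(L, unit), tup(Z, Z, c), L), q(N, X)) ≐ h(tup(N, S, tup(unit, c, c)), q(X1, Y2)).
Decompose q/2: c ≐ U,  tup(Y2, W, c) ≐ tup(tup(unit, X1, N), tup(S, unit, S), Z).
Bind U := c; no other remaining equation mentions U.
Decompose tup/3: Y2 ≐ tup(unit, X1, N),  W ≐ tup(S, unit, S),  c ≐ Z.
Bind Y2 := tup(unit, X1, N); substituting into the one remaining equation that mentions Y2 gives: h(tup(h(L, unit), tup(Z, Z, c), L), q(N, X)) ≐ h(tup(N, S, tup(unit, c, c)), q(X1, tup(unit, X1, N))).
Bind W := tup(S, unit, S); no other remaining equation mentions W.
Bind Z := c; substituting into the remaining equation gives: h(tup(h(L, unit), tup(c, c, c), L), q(N, X)) ≐ h(tup(N, S, tup(unit, c, c)), q(X1, tup(unit, X1, N))).
Decompose h/2: tup(h(L, unit), tup(c, c, c), L) ≐ tup(N, S, tup(unit, c, c)),  q(N, X) ≐ q(X1, tup(unit, X1, N)).
Decompose tup/3: h(L, unit) ≐ N,  tup(c, c, c) ≐ S,  L ≐ tup(unit, c, c).
Bind N := h(L, unit); substituting into the one remaining equation that mentions N gives: q(h(L, unit), X) ≐ q(X1, tup(unit, X1, h(L, unit))). Substituting into the earlier binding gives Y2 := tup(unit, X1, h(L, unit)).
Bind S := tup(c, c, c); no other remaining equation mentions S. Substituting into the earlier binding gives W := tup(tup(c, c, c), unit, tup(c, c, c)).
Bind L := tup(unit, c, c); substituting into the remaining equation gives: q(h(tup(unit, c, c), unit), X) ≐ q(X1, tup(unit, X1, h(tup(unit, c, c), unit))). Substituting into the earlier bindings gives Y2 := tup(unit, X1, h(tup(unit, c, c), unit)), N := h(tup(unit, c, c), unit).
Decompose q/2: h(tup(unit, c, c), unit) ≐ X1,  X ≐ tup(unit, X1, h(tup(unit, c, c), unit)).
Bind X1 := h(tup(unit, c, c), unit); substituting into the remaining equation gives: X ≐ tup(unit, h(tup(unit, c, c), unit), h(tup(unit, c, c), unit)). Substituting into the earlier binding gives Y2 := tup(unit, h(tup(unit, c, c), unit), h(tup(unit, c, c), unit)).
Bind X := tup(unit, h(tup(unit, c, c), unit), h(tup(unit, c, c), unit)).
No equations remain and no clash or occurs-check failure arose, so a unifier exists.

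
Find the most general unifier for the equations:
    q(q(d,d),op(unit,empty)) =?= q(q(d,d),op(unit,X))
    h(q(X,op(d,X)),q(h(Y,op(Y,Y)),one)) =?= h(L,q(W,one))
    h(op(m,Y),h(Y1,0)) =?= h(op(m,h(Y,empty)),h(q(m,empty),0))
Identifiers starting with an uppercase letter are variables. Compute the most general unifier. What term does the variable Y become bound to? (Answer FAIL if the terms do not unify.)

FAIL

Decompose q/2: q(d,d) =?= q(d,d),  op(unit,empty) =?= op(unit,X).
Delete trivial equation q(d,d) =?= q(d,d).
Decompose op/2: unit =?= unit,  empty =?= X.
Delete trivial equation unit =?= unit.
Bind X := empty; substituting into the one remaining equation that mentions X gives: h(q(empty,op(d,empty)),q(h(Y,op(Y,Y)),one)) =?= h(L,q(W,one)).
Decompose h/2: q(empty,op(d,empty)) =?= L,  q(h(Y,op(Y,Y)),one) =?= q(W,one).
Bind L := q(empty,op(d,empty)); no other remaining equation mentions L.
Decompose q/2: h(Y,op(Y,Y)) =?= W,  one =?= one.
Bind W := h(Y,op(Y,Y)); no other remaining equation mentions W.
Delete trivial equation one =?= one.
Decompose h/2: op(m,Y) =?= op(m,h(Y,empty)),  h(Y1,0) =?= h(q(m,empty),0).
Decompose op/2: m =?= m,  Y =?= h(Y,empty).
Delete trivial equation m =?= m.
Occurs check fails: Y occurs in h(Y,empty); the equation Y =?= h(Y,empty) has no finite solution.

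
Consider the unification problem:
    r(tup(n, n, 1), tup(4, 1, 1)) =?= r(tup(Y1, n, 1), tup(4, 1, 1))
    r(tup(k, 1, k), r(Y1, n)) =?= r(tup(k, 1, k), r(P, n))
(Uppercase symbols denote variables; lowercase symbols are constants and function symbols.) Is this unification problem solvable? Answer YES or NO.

YES

Decompose r/2: tup(n, n, 1) =?= tup(Y1, n, 1),  tup(4, 1, 1) =?= tup(4, 1, 1).
Decompose tup/3: n =?= Y1,  n =?= n,  1 =?= 1.
Bind Y1 := n; substituting into the one remaining equation that mentions Y1 gives: r(tup(k, 1, k), r(n, n)) =?= r(tup(k, 1, k), r(P, n)).
Delete trivial equation n =?= n.
Delete trivial equation 1 =?= 1.
Delete trivial equation tup(4, 1, 1) =?= tup(4, 1, 1).
Decompose r/2: tup(k, 1, k) =?= tup(k, 1, k),  r(n, n) =?= r(P, n).
Delete trivial equation tup(k, 1, k) =?= tup(k, 1, k).
Decompose r/2: n =?= P,  n =?= n.
Bind P := n; no other remaining equation mentions P.
Delete trivial equation n =?= n.
No equations remain and no clash or occurs-check failure arose, so a unifier exists.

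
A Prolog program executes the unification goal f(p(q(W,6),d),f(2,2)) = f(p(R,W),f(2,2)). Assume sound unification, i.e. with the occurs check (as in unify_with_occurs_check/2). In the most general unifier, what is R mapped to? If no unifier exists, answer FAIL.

Decompose f/2: p(q(W,6),d) = p(R,W),  f(2,2) = f(2,2).
Decompose p/2: q(W,6) = R,  d = W.
Bind R := q(W,6); no other remaining equation mentions R.
Bind W := d; no other remaining equation mentions W. Substituting into the earlier binding gives R := q(d,6).
Delete trivial equation f(2,2) = f(2,2).
MGU = { R = q(d,6), W = d }, so R = q(d,6).

q(d,6)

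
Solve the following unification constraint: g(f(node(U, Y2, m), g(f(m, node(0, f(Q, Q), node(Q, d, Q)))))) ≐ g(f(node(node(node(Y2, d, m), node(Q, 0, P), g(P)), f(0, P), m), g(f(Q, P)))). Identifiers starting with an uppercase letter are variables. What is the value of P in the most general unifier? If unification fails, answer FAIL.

node(0, f(m, m), node(m, d, m))

Decompose g/1: f(node(U, Y2, m), g(f(m, node(0, f(Q, Q), node(Q, d, Q))))) ≐ f(node(node(node(Y2, d, m), node(Q, 0, P), g(P)), f(0, P), m), g(f(Q, P))).
Decompose f/2: node(U, Y2, m) ≐ node(node(node(Y2, d, m), node(Q, 0, P), g(P)), f(0, P), m),  g(f(m, node(0, f(Q, Q), node(Q, d, Q)))) ≐ g(f(Q, P)).
Decompose node/3: U ≐ node(node(Y2, d, m), node(Q, 0, P), g(P)),  Y2 ≐ f(0, P),  m ≐ m.
Bind U := node(node(Y2, d, m), node(Q, 0, P), g(P)); no other remaining equation mentions U.
Bind Y2 := f(0, P); no other remaining equation mentions Y2. Substituting into the earlier binding gives U := node(node(f(0, P), d, m), node(Q, 0, P), g(P)).
Delete trivial equation m ≐ m.
Decompose g/1: f(m, node(0, f(Q, Q), node(Q, d, Q))) ≐ f(Q, P).
Decompose f/2: m ≐ Q,  node(0, f(Q, Q), node(Q, d, Q)) ≐ P.
Bind Q := m; substituting into the remaining equation gives: node(0, f(m, m), node(m, d, m)) ≐ P. Substituting into the earlier binding gives U := node(node(f(0, P), d, m), node(m, 0, P), g(P)).
Bind P := node(0, f(m, m), node(m, d, m)). Substituting into the earlier bindings gives U := node(node(f(0, node(0, f(m, m), node(m, d, m))), d, m), node(m, 0, node(0, f(m, m), node(m, d, m))), g(node(0, f(m, m), node(m, d, m)))), Y2 := f(0, node(0, f(m, m), node(m, d, m))).
MGU = { U := node(node(f(0, node(0, f(m, m), node(m, d, m))), d, m), node(m, 0, node(0, f(m, m), node(m, d, m))), g(node(0, f(m, m), node(m, d, m)))), Y2 := f(0, node(0, f(m, m), node(m, d, m))), Q := m, P := node(0, f(m, m), node(m, d, m)) }, so P := node(0, f(m, m), node(m, d, m)).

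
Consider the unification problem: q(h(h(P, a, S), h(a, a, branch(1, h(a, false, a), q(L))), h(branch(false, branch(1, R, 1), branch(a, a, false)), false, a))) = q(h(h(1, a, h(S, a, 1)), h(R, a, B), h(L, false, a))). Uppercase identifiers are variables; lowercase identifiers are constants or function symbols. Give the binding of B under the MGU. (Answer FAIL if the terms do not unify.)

Decompose q/1: h(h(P, a, S), h(a, a, branch(1, h(a, false, a), q(L))), h(branch(false, branch(1, R, 1), branch(a, a, false)), false, a)) = h(h(1, a, h(S, a, 1)), h(R, a, B), h(L, false, a)).
Decompose h/3: h(P, a, S) = h(1, a, h(S, a, 1)),  h(a, a, branch(1, h(a, false, a), q(L))) = h(R, a, B),  h(branch(false, branch(1, R, 1), branch(a, a, false)), false, a) = h(L, false, a).
Decompose h/3: P = 1,  a = a,  S = h(S, a, 1).
Bind P := 1; no other remaining equation mentions P.
Delete trivial equation a = a.
Occurs check fails: S occurs in h(S, a, 1); the equation S = h(S, a, 1) has no finite solution.

FAIL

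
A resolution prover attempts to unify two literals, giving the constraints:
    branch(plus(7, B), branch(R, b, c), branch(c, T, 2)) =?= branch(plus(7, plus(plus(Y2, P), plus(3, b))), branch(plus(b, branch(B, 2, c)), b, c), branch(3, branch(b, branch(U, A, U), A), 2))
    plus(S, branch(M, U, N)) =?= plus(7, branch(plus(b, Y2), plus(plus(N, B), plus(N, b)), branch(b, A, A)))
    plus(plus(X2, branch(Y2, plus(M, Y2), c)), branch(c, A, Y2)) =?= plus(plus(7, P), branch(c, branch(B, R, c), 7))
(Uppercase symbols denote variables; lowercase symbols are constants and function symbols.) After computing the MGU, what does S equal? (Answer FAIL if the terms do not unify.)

Decompose branch/3: plus(7, B) =?= plus(7, plus(plus(Y2, P), plus(3, b))),  branch(R, b, c) =?= branch(plus(b, branch(B, 2, c)), b, c),  branch(c, T, 2) =?= branch(3, branch(b, branch(U, A, U), A), 2).
Decompose plus/2: 7 =?= 7,  B =?= plus(plus(Y2, P), plus(3, b)).
Delete trivial equation 7 =?= 7.
Bind B := plus(plus(Y2, P), plus(3, b)); substituting into the 3 remaining equations that mention B gives: branch(R, b, c) =?= branch(plus(b, branch(plus(plus(Y2, P), plus(3, b)), 2, c)), b, c),  plus(S, branch(M, U, N)) =?= plus(7, branch(plus(b, Y2), plus(plus(N, plus(plus(Y2, P), plus(3, b))), plus(N, b)), branch(b, A, A))),  plus(plus(X2, branch(Y2, plus(M, Y2), c)), branch(c, A, Y2)) =?= plus(plus(7, P), branch(c, branch(plus(plus(Y2, P), plus(3, b)), R, c), 7)).
Decompose branch/3: R =?= plus(b, branch(plus(plus(Y2, P), plus(3, b)), 2, c)),  b =?= b,  c =?= c.
Bind R := plus(b, branch(plus(plus(Y2, P), plus(3, b)), 2, c)); substituting into the one remaining equation that mentions R gives: plus(plus(X2, branch(Y2, plus(M, Y2), c)), branch(c, A, Y2)) =?= plus(plus(7, P), branch(c, branch(plus(plus(Y2, P), plus(3, b)), plus(b, branch(plus(plus(Y2, P), plus(3, b)), 2, c)), c), 7)).
Delete trivial equation b =?= b.
Delete trivial equation c =?= c.
Decompose branch/3: c =?= 3,  T =?= branch(b, branch(U, A, U), A),  2 =?= 2.
Clash: constants c and 3 differ; no unifier exists.

FAIL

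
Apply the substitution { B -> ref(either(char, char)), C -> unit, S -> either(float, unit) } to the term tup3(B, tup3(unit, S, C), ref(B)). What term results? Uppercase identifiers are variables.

Replace each occurrence of B with ref(either(char, char)).
Replace each occurrence of C with unit.
Replace each occurrence of S with either(float, unit).
Result: tup3(ref(either(char, char)), tup3(unit, either(float, unit), unit), ref(ref(either(char, char)))).

tup3(ref(either(char, char)), tup3(unit, either(float, unit), unit), ref(ref(either(char, char))))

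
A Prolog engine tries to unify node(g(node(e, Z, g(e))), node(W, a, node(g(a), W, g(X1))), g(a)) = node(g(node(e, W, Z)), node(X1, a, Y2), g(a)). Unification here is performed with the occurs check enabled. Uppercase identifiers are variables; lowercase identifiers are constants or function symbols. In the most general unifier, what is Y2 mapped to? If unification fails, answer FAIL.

Decompose node/3: g(node(e, Z, g(e))) = g(node(e, W, Z)),  node(W, a, node(g(a), W, g(X1))) = node(X1, a, Y2),  g(a) = g(a).
Decompose g/1: node(e, Z, g(e)) = node(e, W, Z).
Decompose node/3: e = e,  Z = W,  g(e) = Z.
Delete trivial equation e = e.
Bind Z := W; substituting into the one remaining equation that mentions Z gives: g(e) = W.
Bind W := g(e); substituting into the one remaining equation that mentions W gives: node(g(e), a, node(g(a), g(e), g(X1))) = node(X1, a, Y2). Substituting into the earlier binding gives Z := g(e).
Decompose node/3: g(e) = X1,  a = a,  node(g(a), g(e), g(X1)) = Y2.
Bind X1 := g(e); substituting into the one remaining equation that mentions X1 gives: node(g(a), g(e), g(g(e))) = Y2.
Delete trivial equation a = a.
Bind Y2 := node(g(a), g(e), g(g(e))); no other remaining equation mentions Y2.
Delete trivial equation g(a) = g(a).
MGU = { Z ↦ g(e), W ↦ g(e), X1 ↦ g(e), Y2 ↦ node(g(a), g(e), g(g(e))) }, so Y2 ↦ node(g(a), g(e), g(g(e))).

node(g(a), g(e), g(g(e)))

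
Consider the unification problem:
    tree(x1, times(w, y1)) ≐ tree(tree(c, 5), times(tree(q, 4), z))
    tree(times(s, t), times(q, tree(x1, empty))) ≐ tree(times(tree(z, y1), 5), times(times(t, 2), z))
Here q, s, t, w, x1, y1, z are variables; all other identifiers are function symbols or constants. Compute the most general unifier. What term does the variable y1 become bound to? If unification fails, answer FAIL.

tree(tree(c, 5), empty)

Decompose tree/2: x1 ≐ tree(c, 5),  times(w, y1) ≐ times(tree(q, 4), z).
Bind x1 := tree(c, 5); substituting into the one remaining equation that mentions x1 gives: tree(times(s, t), times(q, tree(tree(c, 5), empty))) ≐ tree(times(tree(z, y1), 5), times(times(t, 2), z)).
Decompose times/2: w ≐ tree(q, 4),  y1 ≐ z.
Bind w := tree(q, 4); no other remaining equation mentions w.
Bind y1 := z; substituting into the remaining equation gives: tree(times(s, t), times(q, tree(tree(c, 5), empty))) ≐ tree(times(tree(z, z), 5), times(times(t, 2), z)).
Decompose tree/2: times(s, t) ≐ times(tree(z, z), 5),  times(q, tree(tree(c, 5), empty)) ≐ times(times(t, 2), z).
Decompose times/2: s ≐ tree(z, z),  t ≐ 5.
Bind s := tree(z, z); no other remaining equation mentions s.
Bind t := 5; substituting into the remaining equation gives: times(q, tree(tree(c, 5), empty)) ≐ times(times(5, 2), z).
Decompose times/2: q ≐ times(5, 2),  tree(tree(c, 5), empty) ≐ z.
Bind q := times(5, 2); no other remaining equation mentions q. Substituting into the earlier binding gives w := tree(times(5, 2), 4).
Bind z := tree(tree(c, 5), empty). Substituting into the earlier bindings gives y1 := tree(tree(c, 5), empty), s := tree(tree(tree(c, 5), empty), tree(tree(c, 5), empty)).
MGU = { x1 := tree(c, 5), w := tree(times(5, 2), 4), y1 := tree(tree(c, 5), empty), s := tree(tree(tree(c, 5), empty), tree(tree(c, 5), empty)), t := 5, q := times(5, 2), z := tree(tree(c, 5), empty) }, so y1 := tree(tree(c, 5), empty).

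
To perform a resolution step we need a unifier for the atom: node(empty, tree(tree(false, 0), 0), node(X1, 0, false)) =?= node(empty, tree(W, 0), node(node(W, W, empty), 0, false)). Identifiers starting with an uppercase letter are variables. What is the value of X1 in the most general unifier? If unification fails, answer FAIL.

Decompose node/3: empty =?= empty,  tree(tree(false, 0), 0) =?= tree(W, 0),  node(X1, 0, false) =?= node(node(W, W, empty), 0, false).
Delete trivial equation empty =?= empty.
Decompose tree/2: tree(false, 0) =?= W,  0 =?= 0.
Bind W := tree(false, 0); substituting into the one remaining equation that mentions W gives: node(X1, 0, false) =?= node(node(tree(false, 0), tree(false, 0), empty), 0, false).
Delete trivial equation 0 =?= 0.
Decompose node/3: X1 =?= node(tree(false, 0), tree(false, 0), empty),  0 =?= 0,  false =?= false.
Bind X1 := node(tree(false, 0), tree(false, 0), empty); no other remaining equation mentions X1.
Delete trivial equation 0 =?= 0.
Delete trivial equation false =?= false.
MGU = { W ↦ tree(false, 0), X1 ↦ node(tree(false, 0), tree(false, 0), empty) }, so X1 ↦ node(tree(false, 0), tree(false, 0), empty).

node(tree(false, 0), tree(false, 0), empty)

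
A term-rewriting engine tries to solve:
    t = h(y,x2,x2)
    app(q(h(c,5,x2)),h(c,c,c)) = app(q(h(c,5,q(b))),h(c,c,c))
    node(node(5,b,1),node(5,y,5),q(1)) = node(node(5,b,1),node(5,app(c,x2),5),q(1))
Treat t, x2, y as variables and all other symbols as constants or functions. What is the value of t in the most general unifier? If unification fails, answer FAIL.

Bind t := h(y,x2,x2); no other remaining equation mentions t.
Decompose app/2: q(h(c,5,x2)) = q(h(c,5,q(b))),  h(c,c,c) = h(c,c,c).
Decompose q/1: h(c,5,x2) = h(c,5,q(b)).
Decompose h/3: c = c,  5 = 5,  x2 = q(b).
Delete trivial equation c = c.
Delete trivial equation 5 = 5.
Bind x2 := q(b); substituting into the one remaining equation that mentions x2 gives: node(node(5,b,1),node(5,y,5),q(1)) = node(node(5,b,1),node(5,app(c,q(b)),5),q(1)). Substituting into the earlier binding gives t := h(y,q(b),q(b)).
Delete trivial equation h(c,c,c) = h(c,c,c).
Decompose node/3: node(5,b,1) = node(5,b,1),  node(5,y,5) = node(5,app(c,q(b)),5),  q(1) = q(1).
Delete trivial equation node(5,b,1) = node(5,b,1).
Decompose node/3: 5 = 5,  y = app(c,q(b)),  5 = 5.
Delete trivial equation 5 = 5.
Bind y := app(c,q(b)); no other remaining equation mentions y. Substituting into the earlier binding gives t := h(app(c,q(b)),q(b),q(b)).
Delete trivial equation 5 = 5.
Delete trivial equation q(1) = q(1).
MGU = { t ↦ h(app(c,q(b)),q(b),q(b)), x2 ↦ q(b), y ↦ app(c,q(b)) }, so t ↦ h(app(c,q(b)),q(b),q(b)).

h(app(c,q(b)),q(b),q(b))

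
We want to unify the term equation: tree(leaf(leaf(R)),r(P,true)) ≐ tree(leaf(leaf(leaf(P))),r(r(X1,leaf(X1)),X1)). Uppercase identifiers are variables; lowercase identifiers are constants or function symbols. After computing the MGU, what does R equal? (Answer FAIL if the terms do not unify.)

Decompose tree/2: leaf(leaf(R)) ≐ leaf(leaf(leaf(P))),  r(P,true) ≐ r(r(X1,leaf(X1)),X1).
Decompose leaf/1: leaf(R) ≐ leaf(leaf(P)).
Decompose leaf/1: R ≐ leaf(P).
Bind R := leaf(P); no other remaining equation mentions R.
Decompose r/2: P ≐ r(X1,leaf(X1)),  true ≐ X1.
Bind P := r(X1,leaf(X1)); no other remaining equation mentions P. Substituting into the earlier binding gives R := leaf(r(X1,leaf(X1))).
Bind X1 := true. Substituting into the earlier bindings gives R := leaf(r(true,leaf(true))), P := r(true,leaf(true)).
MGU = { R := leaf(r(true,leaf(true))), P := r(true,leaf(true)), X1 := true }, so R := leaf(r(true,leaf(true))).

leaf(r(true,leaf(true)))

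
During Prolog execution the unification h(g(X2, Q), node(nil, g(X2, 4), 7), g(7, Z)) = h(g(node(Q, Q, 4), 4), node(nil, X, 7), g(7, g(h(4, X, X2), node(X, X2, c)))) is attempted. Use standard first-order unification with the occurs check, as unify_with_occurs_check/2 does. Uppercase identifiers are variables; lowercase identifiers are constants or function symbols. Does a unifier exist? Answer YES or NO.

Decompose h/3: g(X2, Q) = g(node(Q, Q, 4), 4),  node(nil, g(X2, 4), 7) = node(nil, X, 7),  g(7, Z) = g(7, g(h(4, X, X2), node(X, X2, c))).
Decompose g/2: X2 = node(Q, Q, 4),  Q = 4.
Bind X2 := node(Q, Q, 4); substituting into the 2 remaining equations that mention X2 gives: node(nil, g(node(Q, Q, 4), 4), 7) = node(nil, X, 7),  g(7, Z) = g(7, g(h(4, X, node(Q, Q, 4)), node(X, node(Q, Q, 4), c))).
Bind Q := 4; substituting into the remaining equations gives: node(nil, g(node(4, 4, 4), 4), 7) = node(nil, X, 7),  g(7, Z) = g(7, g(h(4, X, node(4, 4, 4)), node(X, node(4, 4, 4), c))). Substituting into the earlier binding gives X2 := node(4, 4, 4).
Decompose node/3: nil = nil,  g(node(4, 4, 4), 4) = X,  7 = 7.
Delete trivial equation nil = nil.
Bind X := g(node(4, 4, 4), 4); substituting into the one remaining equation that mentions X gives: g(7, Z) = g(7, g(h(4, g(node(4, 4, 4), 4), node(4, 4, 4)), node(g(node(4, 4, 4), 4), node(4, 4, 4), c))).
Delete trivial equation 7 = 7.
Decompose g/2: 7 = 7,  Z = g(h(4, g(node(4, 4, 4), 4), node(4, 4, 4)), node(g(node(4, 4, 4), 4), node(4, 4, 4), c)).
Delete trivial equation 7 = 7.
Bind Z := g(h(4, g(node(4, 4, 4), 4), node(4, 4, 4)), node(g(node(4, 4, 4), 4), node(4, 4, 4), c)).
No equations remain and no clash or occurs-check failure arose, so a unifier exists.

YES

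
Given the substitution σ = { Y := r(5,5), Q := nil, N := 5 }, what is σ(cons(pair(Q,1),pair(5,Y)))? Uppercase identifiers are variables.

cons(pair(nil,1),pair(5,r(5,5)))

Replace each occurrence of Y with r(5,5).
Replace each occurrence of Q with nil.
Result: cons(pair(nil,1),pair(5,r(5,5))).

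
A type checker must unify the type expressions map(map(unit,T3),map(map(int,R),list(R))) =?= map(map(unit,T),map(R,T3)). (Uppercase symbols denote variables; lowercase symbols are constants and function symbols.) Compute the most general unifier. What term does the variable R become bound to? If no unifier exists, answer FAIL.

FAIL

Decompose map/2: map(unit,T3) =?= map(unit,T),  map(map(int,R),list(R)) =?= map(R,T3).
Decompose map/2: unit =?= unit,  T3 =?= T.
Delete trivial equation unit =?= unit.
Bind T3 := T; substituting into the remaining equation gives: map(map(int,R),list(R)) =?= map(R,T).
Decompose map/2: map(int,R) =?= R,  list(R) =?= T.
Occurs check fails: R occurs in map(int,R); the equation R =?= map(int,R) has no finite solution.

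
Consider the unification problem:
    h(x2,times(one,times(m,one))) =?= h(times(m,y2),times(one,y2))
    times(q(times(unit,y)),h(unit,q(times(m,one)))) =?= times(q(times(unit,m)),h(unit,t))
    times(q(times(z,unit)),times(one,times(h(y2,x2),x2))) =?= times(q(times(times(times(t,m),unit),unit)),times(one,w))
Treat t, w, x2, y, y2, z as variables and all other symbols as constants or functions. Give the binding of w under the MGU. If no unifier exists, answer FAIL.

Decompose h/2: x2 =?= times(m,y2),  times(one,times(m,one)) =?= times(one,y2).
Bind x2 := times(m,y2); substituting into the one remaining equation that mentions x2 gives: times(q(times(z,unit)),times(one,times(h(y2,times(m,y2)),times(m,y2)))) =?= times(q(times(times(times(t,m),unit),unit)),times(one,w)).
Decompose times/2: one =?= one,  times(m,one) =?= y2.
Delete trivial equation one =?= one.
Bind y2 := times(m,one); substituting into the one remaining equation that mentions y2 gives: times(q(times(z,unit)),times(one,times(h(times(m,one),times(m,times(m,one))),times(m,times(m,one))))) =?= times(q(times(times(times(t,m),unit),unit)),times(one,w)). Substituting into the earlier binding gives x2 := times(m,times(m,one)).
Decompose times/2: q(times(unit,y)) =?= q(times(unit,m)),  h(unit,q(times(m,one))) =?= h(unit,t).
Decompose q/1: times(unit,y) =?= times(unit,m).
Decompose times/2: unit =?= unit,  y =?= m.
Delete trivial equation unit =?= unit.
Bind y := m; no other remaining equation mentions y.
Decompose h/2: unit =?= unit,  q(times(m,one)) =?= t.
Delete trivial equation unit =?= unit.
Bind t := q(times(m,one)); substituting into the remaining equation gives: times(q(times(z,unit)),times(one,times(h(times(m,one),times(m,times(m,one))),times(m,times(m,one))))) =?= times(q(times(times(times(q(times(m,one)),m),unit),unit)),times(one,w)).
Decompose times/2: q(times(z,unit)) =?= q(times(times(times(q(times(m,one)),m),unit),unit)),  times(one,times(h(times(m,one),times(m,times(m,one))),times(m,times(m,one)))) =?= times(one,w).
Decompose q/1: times(z,unit) =?= times(times(times(q(times(m,one)),m),unit),unit).
Decompose times/2: z =?= times(times(q(times(m,one)),m),unit),  unit =?= unit.
Bind z := times(times(q(times(m,one)),m),unit); no other remaining equation mentions z.
Delete trivial equation unit =?= unit.
Decompose times/2: one =?= one,  times(h(times(m,one),times(m,times(m,one))),times(m,times(m,one))) =?= w.
Delete trivial equation one =?= one.
Bind w := times(h(times(m,one),times(m,times(m,one))),times(m,times(m,one))).
MGU = { x2 := times(m,times(m,one)), y2 := times(m,one), y := m, t := q(times(m,one)), z := times(times(q(times(m,one)),m),unit), w := times(h(times(m,one),times(m,times(m,one))),times(m,times(m,one))) }, so w := times(h(times(m,one),times(m,times(m,one))),times(m,times(m,one))).

times(h(times(m,one),times(m,times(m,one))),times(m,times(m,one)))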